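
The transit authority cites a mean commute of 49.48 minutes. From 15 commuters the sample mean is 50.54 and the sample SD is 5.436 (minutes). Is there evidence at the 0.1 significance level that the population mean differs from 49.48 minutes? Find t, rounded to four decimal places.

0.7552

H0: μ = 49.48; H1: μ ≠ 49.48 (one-sample t-test, two-sided).
t = (x̄ − μ₀)/(s/√n) = (50.54 − 49.48)/(5.436/√15) = 0.7552
df = n − 1 = 14
Two-sided p-value ≈ 0.4626
Since p ≈ 0.4626 > α = 0.1, fail to reject H0; the data do not provide sufficient evidence against H0.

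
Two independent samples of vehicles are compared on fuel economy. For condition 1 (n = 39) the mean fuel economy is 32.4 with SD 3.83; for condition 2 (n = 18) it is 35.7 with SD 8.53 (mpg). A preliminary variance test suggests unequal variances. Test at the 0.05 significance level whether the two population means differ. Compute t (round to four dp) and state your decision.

Let group 1 = condition 1, group 2 = condition 2. H0: μ_1 = μ_2; H1: μ_1 ≠ μ_2 (Welch's two-sample t-test, two-sided).
t = (x̄_1 − x̄_2)/√(s_1²/n_1 + s_2²/n_2) = (32.4 − 35.7)/√(3.83²/39 + 8.53²/18) = -1.5699
Welch–Satterthwaite df ≈ 20.23
Two-sided p-value ≈ 0.132
Since p ≈ 0.132 > α = 0.05, fail to reject H0; the data do not provide sufficient evidence against H0.

t = -1.5699; fail to reject H0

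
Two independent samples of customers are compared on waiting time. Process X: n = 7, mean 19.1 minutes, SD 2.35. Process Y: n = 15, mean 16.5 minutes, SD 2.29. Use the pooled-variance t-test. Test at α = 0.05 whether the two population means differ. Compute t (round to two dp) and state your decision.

Let group 1 = process X, group 2 = process Y. H0: μ_1 = μ_2; H1: μ_1 ≠ μ_2 (two-sample pooled-variance t-test, two-sided).
s_p² = [(7−1)·2.35² + (15−1)·2.29²]/(7+15−2) = 5.32762
t = (19.1 − 16.5)/√[5.32762·(1/7 + 1/15)] = 2.46
df = n₁ + n₂ − 2 = 20
Two-sided p-value ≈ 0.023
Since p ≈ 0.023 < α = 0.05, reject H0; the data support H1.

t = 2.46; reject H0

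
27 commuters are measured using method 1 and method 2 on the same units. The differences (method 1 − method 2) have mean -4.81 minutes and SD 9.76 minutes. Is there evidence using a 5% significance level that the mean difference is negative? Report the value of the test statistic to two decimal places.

H0: μ_d = 0; H1: μ_d < 0 (paired t-test on the differences, left-tailed).
t = d̄/(s_d/√n) = -4.81/(9.76/√27) = -2.56
df = n − 1 = 26
p-value = P(T ≤ -2.56) ≈ 0.0083
Since p ≈ 0.0083 < α = 0.05, reject H0; the data support H1.

-2.56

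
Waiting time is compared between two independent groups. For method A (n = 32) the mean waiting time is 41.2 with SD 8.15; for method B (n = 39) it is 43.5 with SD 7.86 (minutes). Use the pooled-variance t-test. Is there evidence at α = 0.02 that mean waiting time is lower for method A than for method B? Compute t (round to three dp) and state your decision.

Let group 1 = method A, group 2 = method B. H0: μ_1 = μ_2; H1: μ_1 < μ_2 (two-sample pooled-variance t-test, left-tailed).
s_p² = [(32−1)·8.15² + (39−1)·7.86²]/(32+39−2) = 63.8655
t = (41.2 − 43.5)/√[63.8655·(1/32 + 1/39)] = -1.207
df = n₁ + n₂ − 2 = 69
p-value = P(T ≤ -1.207) ≈ 0.116
Since p ≈ 0.116 > α = 0.02, fail to reject H0; the evidence is not statistically significant.

t = -1.207; fail to reject H0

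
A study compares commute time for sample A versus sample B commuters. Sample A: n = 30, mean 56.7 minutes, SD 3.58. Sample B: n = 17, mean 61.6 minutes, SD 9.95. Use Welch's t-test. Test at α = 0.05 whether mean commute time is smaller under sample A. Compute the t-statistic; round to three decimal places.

-1.960

Let group 1 = sample A, group 2 = sample B. H0: μ_1 = μ_2; H1: μ_1 < μ_2 (Welch's two-sample t-test, left-tailed).
t = (x̄_1 − x̄_2)/√(s_1²/n_1 + s_2²/n_2) = (56.7 − 61.6)/√(3.58²/30 + 9.95²/17) = -1.960
Welch–Satterthwaite df ≈ 18.38
p-value = P(T ≤ -1.960) ≈ 0.033
Since p ≈ 0.033 < α = 0.05, reject H0; the data support H1.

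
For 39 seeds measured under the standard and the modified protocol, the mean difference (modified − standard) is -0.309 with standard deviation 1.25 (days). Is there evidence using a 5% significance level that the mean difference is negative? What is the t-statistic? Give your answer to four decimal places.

H0: μ_d = 0; H1: μ_d < 0 (paired t-test on the differences, left-tailed).
t = d̄/(s_d/√n) = -0.309/(1.25/√39) = -1.5438
df = n − 1 = 38
p-value = P(T ≤ -1.5438) ≈ 0.0655
Since p ≈ 0.0655 > α = 0.05, fail to reject H0; the evidence is not statistically significant.

-1.5438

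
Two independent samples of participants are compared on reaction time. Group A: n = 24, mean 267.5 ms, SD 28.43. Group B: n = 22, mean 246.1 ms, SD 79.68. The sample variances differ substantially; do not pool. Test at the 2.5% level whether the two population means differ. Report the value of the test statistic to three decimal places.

1.192

Let group 1 = group A, group 2 = group B. H0: μ_1 = μ_2; H1: μ_1 ≠ μ_2 (Welch's two-sample t-test, two-sided).
t = (x̄_1 − x̄_2)/√(s_1²/n_1 + s_2²/n_2) = (267.5 − 246.1)/√(28.43²/24 + 79.68²/22) = 1.192
Welch–Satterthwaite df ≈ 25.87
Two-sided p-value ≈ 0.244
Since p ≈ 0.244 > α = 0.025, fail to reject H0; the data do not provide sufficient evidence against H0.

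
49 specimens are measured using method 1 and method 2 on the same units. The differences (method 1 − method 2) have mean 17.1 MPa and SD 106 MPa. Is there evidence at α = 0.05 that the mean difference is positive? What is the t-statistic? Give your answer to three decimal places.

1.129

H0: μ_d = 0; H1: μ_d > 0 (paired t-test on the differences, right-tailed).
t = d̄/(s_d/√n) = 17.1/(106/√49) = 1.129
df = n − 1 = 48
p-value = P(T ≥ 1.129) ≈ 0.1322
Since p ≈ 0.1322 > α = 0.05, fail to reject H0; the data do not provide sufficient evidence against H0.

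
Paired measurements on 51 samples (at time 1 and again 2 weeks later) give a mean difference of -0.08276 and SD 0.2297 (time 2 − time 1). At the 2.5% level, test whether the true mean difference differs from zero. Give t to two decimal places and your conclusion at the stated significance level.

H0: μ_d = 0; H1: μ_d ≠ 0 (paired t-test on the differences, two-sided).
t = d̄/(s_d/√n) = -0.08276/(0.2297/√51) = -2.57
df = n − 1 = 50
Two-sided p-value ≈ 0.013
Since p ≈ 0.013 < α = 0.025, reject H0; the data support H1.

t = -2.57; reject H0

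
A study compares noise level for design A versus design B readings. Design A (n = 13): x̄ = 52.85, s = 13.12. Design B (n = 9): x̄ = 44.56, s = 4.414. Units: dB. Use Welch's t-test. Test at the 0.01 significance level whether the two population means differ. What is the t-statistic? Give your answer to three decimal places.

2.112

Let group 1 = design A, group 2 = design B. H0: μ_1 = μ_2; H1: μ_1 ≠ μ_2 (Welch's two-sample t-test, two-sided).
t = (x̄_1 − x̄_2)/√(s_1²/n_1 + s_2²/n_2) = (52.85 − 44.56)/√(13.12²/13 + 4.414²/9) = 2.112
Welch–Satterthwaite df ≈ 15.62
Two-sided p-value ≈ 0.0512
Since p ≈ 0.0512 > α = 0.01, fail to reject H0; the evidence is not statistically significant.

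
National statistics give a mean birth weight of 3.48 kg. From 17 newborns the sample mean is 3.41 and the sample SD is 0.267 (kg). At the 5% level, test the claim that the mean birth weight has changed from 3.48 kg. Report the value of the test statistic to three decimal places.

-1.081

H0: μ = 3.48; H1: μ ≠ 3.48 (one-sample t-test, two-sided).
t = (x̄ − μ₀)/(s/√n) = (3.41 − 3.48)/(0.267/√17) = -1.081
df = n − 1 = 16
Two-sided p-value ≈ 0.2957
Since p ≈ 0.2957 > α = 0.05, fail to reject H0; the data do not provide sufficient evidence against H0.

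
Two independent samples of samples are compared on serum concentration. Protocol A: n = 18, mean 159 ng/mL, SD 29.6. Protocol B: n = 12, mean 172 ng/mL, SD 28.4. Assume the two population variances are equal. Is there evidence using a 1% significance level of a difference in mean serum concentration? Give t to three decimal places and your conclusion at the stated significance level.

Let group 1 = protocol A, group 2 = protocol B. H0: μ_1 = μ_2; H1: μ_1 ≠ μ_2 (two-sample pooled-variance t-test, two-sided).
s_p² = [(18−1)·29.6² + (12−1)·28.4²]/(18+12−2) = 848.817
t = (159 − 172)/√[848.817·(1/18 + 1/12)] = -1.197
df = n₁ + n₂ − 2 = 28
Two-sided p-value ≈ 0.2412
Since p ≈ 0.2412 > α = 0.01, fail to reject H0; the evidence is not statistically significant.

t = -1.197; fail to reject H0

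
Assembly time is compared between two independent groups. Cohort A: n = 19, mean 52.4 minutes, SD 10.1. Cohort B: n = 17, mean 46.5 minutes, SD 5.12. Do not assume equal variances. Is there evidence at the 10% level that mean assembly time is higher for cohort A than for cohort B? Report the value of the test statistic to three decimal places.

2.244

Let group 1 = cohort A, group 2 = cohort B. H0: μ_1 = μ_2; H1: μ_1 > μ_2 (Welch's two-sample t-test, right-tailed).
t = (x̄_1 − x̄_2)/√(s_1²/n_1 + s_2²/n_2) = (52.4 − 46.5)/√(10.1²/19 + 5.12²/17) = 2.244
Welch–Satterthwaite df ≈ 27.29
p-value = P(T ≥ 2.244) ≈ 0.0166
Since p ≈ 0.0166 < α = 0.1, reject H0; the evidence is statistically significant.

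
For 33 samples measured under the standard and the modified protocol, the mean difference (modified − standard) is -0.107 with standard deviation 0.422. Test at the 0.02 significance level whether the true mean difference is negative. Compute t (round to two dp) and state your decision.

t = -1.46; fail to reject H0

H0: μ_d = 0; H1: μ_d < 0 (paired t-test on the differences, left-tailed).
t = d̄/(s_d/√n) = -0.107/(0.422/√33) = -1.46
df = n − 1 = 32
p-value = P(T ≤ -1.46) ≈ 0.0775
Since p ≈ 0.0775 > α = 0.02, fail to reject H0; the data do not provide sufficient evidence against H0.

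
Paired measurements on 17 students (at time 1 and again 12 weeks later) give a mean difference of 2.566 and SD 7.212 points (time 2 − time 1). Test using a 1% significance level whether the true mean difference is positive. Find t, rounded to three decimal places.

1.467

H0: μ_d = 0; H1: μ_d > 0 (paired t-test on the differences, right-tailed).
t = d̄/(s_d/√n) = 2.566/(7.212/√17) = 1.467
df = n − 1 = 16
p-value = P(T ≥ 1.467) ≈ 0.081
Since p ≈ 0.081 > α = 0.01, fail to reject H0; the evidence is not statistically significant.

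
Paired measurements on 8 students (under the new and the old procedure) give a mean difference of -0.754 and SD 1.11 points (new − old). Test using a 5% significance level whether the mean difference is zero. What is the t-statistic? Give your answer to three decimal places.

H0: μ_d = 0; H1: μ_d ≠ 0 (paired t-test on the differences, two-sided).
t = d̄/(s_d/√n) = -0.754/(1.11/√8) = -1.921
df = n − 1 = 7
Two-sided p-value ≈ 0.0961
Since p ≈ 0.0961 > α = 0.05, fail to reject H0; the data do not provide sufficient evidence against H0.

-1.921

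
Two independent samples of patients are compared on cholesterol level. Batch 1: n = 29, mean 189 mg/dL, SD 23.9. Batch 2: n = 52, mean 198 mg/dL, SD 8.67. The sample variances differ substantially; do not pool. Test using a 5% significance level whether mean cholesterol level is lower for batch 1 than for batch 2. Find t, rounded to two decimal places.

-1.96

Let group 1 = batch 1, group 2 = batch 2. H0: μ_1 = μ_2; H1: μ_1 < μ_2 (Welch's two-sample t-test, left-tailed).
t = (x̄_1 − x̄_2)/√(s_1²/n_1 + s_2²/n_2) = (189 − 198)/√(23.9²/29 + 8.67²/52) = -1.96
Welch–Satterthwaite df ≈ 32.17
p-value = P(T ≤ -1.96) ≈ 0.0295
Since p ≈ 0.0295 < α = 0.05, reject H0; the data support H1.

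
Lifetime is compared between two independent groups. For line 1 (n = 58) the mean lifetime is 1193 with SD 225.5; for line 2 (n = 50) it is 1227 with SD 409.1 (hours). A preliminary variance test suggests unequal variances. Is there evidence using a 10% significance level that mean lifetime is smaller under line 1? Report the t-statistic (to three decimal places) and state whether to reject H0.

Let group 1 = line 1, group 2 = line 2. H0: μ_1 = μ_2; H1: μ_1 < μ_2 (Welch's two-sample t-test, left-tailed).
t = (x̄_1 − x̄_2)/√(s_1²/n_1 + s_2²/n_2) = (1193 − 1227)/√(225.5²/58 + 409.1²/50) = -0.523
Welch–Satterthwaite df ≈ 73.68
p-value = P(T ≤ -0.523) ≈ 0.301
Since p ≈ 0.301 > α = 0.1, fail to reject H0; the evidence is not statistically significant.

t = -0.523; fail to reject H0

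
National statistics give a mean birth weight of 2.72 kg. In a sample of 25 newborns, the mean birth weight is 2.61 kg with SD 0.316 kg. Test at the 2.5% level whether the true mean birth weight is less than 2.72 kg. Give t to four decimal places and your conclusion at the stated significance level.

t = -1.7405; fail to reject H0

H0: μ = 2.72; H1: μ < 2.72 (one-sample t-test, left-tailed).
t = (x̄ − μ₀)/(s/√n) = (2.61 − 2.72)/(0.316/√25) = -1.7405
df = n − 1 = 24
p-value = P(T ≤ -1.7405) ≈ 0.047
Since p ≈ 0.047 > α = 0.025, fail to reject H0; the evidence is not statistically significant.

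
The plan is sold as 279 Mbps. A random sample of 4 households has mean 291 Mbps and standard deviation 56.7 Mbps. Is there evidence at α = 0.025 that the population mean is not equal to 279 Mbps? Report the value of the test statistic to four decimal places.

0.4233

H0: μ = 279; H1: μ ≠ 279 (one-sample t-test, two-sided).
t = (x̄ − μ₀)/(s/√n) = (291 − 279)/(56.7/√4) = 0.4233
df = n − 1 = 3
Two-sided p-value ≈ 0.7006
Since p ≈ 0.7006 > α = 0.025, fail to reject H0; the data do not provide sufficient evidence against H0.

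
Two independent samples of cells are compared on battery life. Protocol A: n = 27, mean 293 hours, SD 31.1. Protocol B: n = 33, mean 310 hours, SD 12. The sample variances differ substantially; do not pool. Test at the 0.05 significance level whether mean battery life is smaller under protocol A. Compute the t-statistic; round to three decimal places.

-2.682

Let group 1 = protocol A, group 2 = protocol B. H0: μ_1 = μ_2; H1: μ_1 < μ_2 (Welch's two-sample t-test, left-tailed).
t = (x̄_1 − x̄_2)/√(s_1²/n_1 + s_2²/n_2) = (293 − 310)/√(31.1²/27 + 12²/33) = -2.682
Welch–Satterthwaite df ≈ 32.33
p-value = P(T ≤ -2.682) ≈ 0.0057
Since p ≈ 0.0057 < α = 0.05, reject H0; the evidence is statistically significant.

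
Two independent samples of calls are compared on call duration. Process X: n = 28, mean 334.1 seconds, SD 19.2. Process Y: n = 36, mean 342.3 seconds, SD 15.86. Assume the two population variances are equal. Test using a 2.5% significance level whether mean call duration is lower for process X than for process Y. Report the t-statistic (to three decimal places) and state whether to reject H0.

t = -1.871; fail to reject H0

Let group 1 = process X, group 2 = process Y. H0: μ_1 = μ_2; H1: μ_1 < μ_2 (two-sample pooled-variance t-test, left-tailed).
s_p² = [(28−1)·19.2² + (36−1)·15.86²]/(28+36−2) = 302.535
t = (334.1 − 342.3)/√[302.535·(1/28 + 1/36)] = -1.871
df = n₁ + n₂ − 2 = 62
p-value = P(T ≤ -1.871) ≈ 0.0330
Since p ≈ 0.0330 > α = 0.025, fail to reject H0; the evidence is not statistically significant.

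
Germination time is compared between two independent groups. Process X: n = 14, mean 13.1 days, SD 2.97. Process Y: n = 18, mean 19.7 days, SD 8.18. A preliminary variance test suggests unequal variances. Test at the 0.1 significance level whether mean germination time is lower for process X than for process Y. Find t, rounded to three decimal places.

-3.165

Let group 1 = process X, group 2 = process Y. H0: μ_1 = μ_2; H1: μ_1 < μ_2 (Welch's two-sample t-test, left-tailed).
t = (x̄_1 − x̄_2)/√(s_1²/n_1 + s_2²/n_2) = (13.1 − 19.7)/√(2.97²/14 + 8.18²/18) = -3.165
Welch–Satterthwaite df ≈ 22.41
p-value = P(T ≤ -3.165) ≈ 0.002
Since p ≈ 0.002 < α = 0.1, reject H0; the data support H1.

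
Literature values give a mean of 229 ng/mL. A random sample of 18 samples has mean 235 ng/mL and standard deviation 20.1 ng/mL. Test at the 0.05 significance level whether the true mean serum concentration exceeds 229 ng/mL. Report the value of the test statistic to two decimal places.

1.27

H0: μ = 229; H1: μ > 229 (one-sample t-test, right-tailed).
t = (x̄ − μ₀)/(s/√n) = (235 − 229)/(20.1/√18) = 1.27
df = n − 1 = 17
p-value = P(T ≥ 1.27) ≈ 0.1112
Since p ≈ 0.1112 > α = 0.05, fail to reject H0; the evidence is not statistically significant.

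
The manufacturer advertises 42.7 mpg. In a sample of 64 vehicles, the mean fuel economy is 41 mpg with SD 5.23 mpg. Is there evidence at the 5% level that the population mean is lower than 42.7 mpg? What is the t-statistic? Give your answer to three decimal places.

H0: μ = 42.7; H1: μ < 42.7 (one-sample t-test, left-tailed).
t = (x̄ − μ₀)/(s/√n) = (41 − 42.7)/(5.23/√64) = -2.600
df = n − 1 = 63
p-value = P(T ≤ -2.600) ≈ 0.006
Since p ≈ 0.006 < α = 0.05, reject H0; the evidence is statistically significant.

-2.600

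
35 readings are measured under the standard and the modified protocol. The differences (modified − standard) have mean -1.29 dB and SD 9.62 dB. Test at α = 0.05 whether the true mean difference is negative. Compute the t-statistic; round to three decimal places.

-0.793

H0: μ_d = 0; H1: μ_d < 0 (paired t-test on the differences, left-tailed).
t = d̄/(s_d/√n) = -1.29/(9.62/√35) = -0.793
df = n − 1 = 34
p-value = P(T ≤ -0.793) ≈ 0.2165
Since p ≈ 0.2165 > α = 0.05, fail to reject H0; the evidence is not statistically significant.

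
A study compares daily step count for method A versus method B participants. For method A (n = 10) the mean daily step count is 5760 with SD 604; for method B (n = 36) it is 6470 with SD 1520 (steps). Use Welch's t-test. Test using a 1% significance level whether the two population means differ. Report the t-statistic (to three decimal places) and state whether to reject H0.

Let group 1 = method A, group 2 = method B. H0: μ_1 = μ_2; H1: μ_1 ≠ μ_2 (Welch's two-sample t-test, two-sided).
t = (x̄_1 − x̄_2)/√(s_1²/n_1 + s_2²/n_2) = (5760 − 6470)/√(604²/10 + 1520²/36) = -2.238
Welch–Satterthwaite df ≈ 38.15
Two-sided p-value ≈ 0.0311
Since p ≈ 0.0311 > α = 0.01, fail to reject H0; the data do not provide sufficient evidence against H0.

t = -2.238; fail to reject H0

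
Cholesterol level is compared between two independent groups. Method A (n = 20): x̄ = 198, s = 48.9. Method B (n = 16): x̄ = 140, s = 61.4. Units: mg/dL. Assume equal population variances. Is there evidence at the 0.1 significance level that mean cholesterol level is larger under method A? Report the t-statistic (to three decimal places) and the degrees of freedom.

t = 3.157, df = 34

Let group 1 = method A, group 2 = method B. H0: μ_1 = μ_2; H1: μ_1 > μ_2 (two-sample pooled-variance t-test, right-tailed).
s_p² = [(20−1)·48.9² + (16−1)·61.4²]/(20+16−2) = 2999.48
t = (198 − 140)/√[2999.48·(1/20 + 1/16)] = 3.157
df = n₁ + n₂ − 2 = 34
p-value = P(T ≥ 3.157) ≈ 0.0017
Since p ≈ 0.0017 < α = 0.1, reject H0; the data support H1.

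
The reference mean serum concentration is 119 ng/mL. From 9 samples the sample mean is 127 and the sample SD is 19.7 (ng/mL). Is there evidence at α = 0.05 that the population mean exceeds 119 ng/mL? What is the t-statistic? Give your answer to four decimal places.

H0: μ = 119; H1: μ > 119 (one-sample t-test, right-tailed).
t = (x̄ − μ₀)/(s/√n) = (127 − 119)/(19.7/√9) = 1.2183
df = n − 1 = 8
p-value = P(T ≥ 1.2183) ≈ 0.129
Since p ≈ 0.129 > α = 0.05, fail to reject H0; the data do not provide sufficient evidence against H0.

1.2183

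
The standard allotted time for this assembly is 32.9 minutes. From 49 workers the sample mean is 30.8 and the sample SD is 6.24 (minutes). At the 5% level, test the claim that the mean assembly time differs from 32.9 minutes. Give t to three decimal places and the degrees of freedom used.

H0: μ = 32.9; H1: μ ≠ 32.9 (one-sample t-test, two-sided).
t = (x̄ − μ₀)/(s/√n) = (30.8 − 32.9)/(6.24/√49) = -2.356
df = n − 1 = 48
Two-sided p-value ≈ 0.023
Since p ≈ 0.023 < α = 0.05, reject H0; the evidence is statistically significant.

t = -2.356, df = 48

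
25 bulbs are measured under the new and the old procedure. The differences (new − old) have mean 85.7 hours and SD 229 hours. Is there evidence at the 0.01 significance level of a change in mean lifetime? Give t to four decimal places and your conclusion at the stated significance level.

H0: μ_d = 0; H1: μ_d ≠ 0 (paired t-test on the differences, two-sided).
t = d̄/(s_d/√n) = 85.7/(229/√25) = 1.8712
df = n − 1 = 24
Two-sided p-value ≈ 0.074
Since p ≈ 0.074 > α = 0.01, fail to reject H0; the evidence is not statistically significant.

t = 1.8712; fail to reject H0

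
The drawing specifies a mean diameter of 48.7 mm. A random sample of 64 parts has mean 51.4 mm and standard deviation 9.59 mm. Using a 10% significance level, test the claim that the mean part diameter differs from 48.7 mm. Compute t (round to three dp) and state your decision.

t = 2.252; reject H0

H0: μ = 48.7; H1: μ ≠ 48.7 (one-sample t-test, two-sided).
t = (x̄ − μ₀)/(s/√n) = (51.4 − 48.7)/(9.59/√64) = 2.252
df = n − 1 = 63
Two-sided p-value ≈ 0.0278
Since p ≈ 0.0278 < α = 0.1, reject H0; the evidence is statistically significant.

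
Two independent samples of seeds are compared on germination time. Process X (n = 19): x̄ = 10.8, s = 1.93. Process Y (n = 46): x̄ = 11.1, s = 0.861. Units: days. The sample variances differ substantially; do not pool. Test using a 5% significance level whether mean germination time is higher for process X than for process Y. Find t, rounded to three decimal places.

-0.651

Let group 1 = process X, group 2 = process Y. H0: μ_1 = μ_2; H1: μ_1 > μ_2 (Welch's two-sample t-test, right-tailed).
t = (x̄_1 − x̄_2)/√(s_1²/n_1 + s_2²/n_2) = (10.8 − 11.1)/√(1.93²/19 + 0.861²/46) = -0.651
Welch–Satterthwaite df ≈ 21.02
p-value = P(T ≥ -0.651) ≈ 0.7390
Since p ≈ 0.7390 > α = 0.05, fail to reject H0; the evidence is not statistically significant.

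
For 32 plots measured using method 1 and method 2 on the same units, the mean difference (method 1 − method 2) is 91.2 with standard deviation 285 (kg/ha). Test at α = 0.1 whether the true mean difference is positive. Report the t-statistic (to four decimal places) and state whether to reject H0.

t = 1.8102; reject H0

H0: μ_d = 0; H1: μ_d > 0 (paired t-test on the differences, right-tailed).
t = d̄/(s_d/√n) = 91.2/(285/√32) = 1.8102
df = n − 1 = 31
p-value = P(T ≥ 1.8102) ≈ 0.0400
Since p ≈ 0.0400 < α = 0.1, reject H0; the evidence is statistically significant.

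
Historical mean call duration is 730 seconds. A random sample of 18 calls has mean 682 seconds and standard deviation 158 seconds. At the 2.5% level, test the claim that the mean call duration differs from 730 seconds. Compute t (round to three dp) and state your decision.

t = -1.289; fail to reject H0

H0: μ = 730; H1: μ ≠ 730 (one-sample t-test, two-sided).
t = (x̄ − μ₀)/(s/√n) = (682 − 730)/(158/√18) = -1.289
df = n − 1 = 17
Two-sided p-value ≈ 0.2147
Since p ≈ 0.2147 > α = 0.025, fail to reject H0; the evidence is not statistically significant.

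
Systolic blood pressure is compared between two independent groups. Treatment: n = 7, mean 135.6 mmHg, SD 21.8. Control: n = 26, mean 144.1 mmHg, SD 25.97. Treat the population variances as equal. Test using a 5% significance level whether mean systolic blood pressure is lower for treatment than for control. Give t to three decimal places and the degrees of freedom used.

t = -0.792, df = 31

Let group 1 = treatment, group 2 = control. H0: μ_1 = μ_2; H1: μ_1 < μ_2 (two-sample pooled-variance t-test, left-tailed).
s_p² = [(7−1)·21.8² + (26−1)·25.97²]/(7+26−2) = 635.886
t = (135.6 − 144.1)/√[635.886·(1/7 + 1/26)] = -0.792
df = n₁ + n₂ − 2 = 31
p-value = P(T ≤ -0.792) ≈ 0.2173
Since p ≈ 0.2173 > α = 0.05, fail to reject H0; the data do not provide sufficient evidence against H0.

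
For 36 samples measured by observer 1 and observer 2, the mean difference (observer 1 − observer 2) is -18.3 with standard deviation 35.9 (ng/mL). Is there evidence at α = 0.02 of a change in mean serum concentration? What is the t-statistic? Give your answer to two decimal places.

-3.06

H0: μ_d = 0; H1: μ_d ≠ 0 (paired t-test on the differences, two-sided).
t = d̄/(s_d/√n) = -18.3/(35.9/√36) = -3.06
df = n − 1 = 35
Two-sided p-value ≈ 0.004
Since p ≈ 0.004 < α = 0.02, reject H0; the data support H1.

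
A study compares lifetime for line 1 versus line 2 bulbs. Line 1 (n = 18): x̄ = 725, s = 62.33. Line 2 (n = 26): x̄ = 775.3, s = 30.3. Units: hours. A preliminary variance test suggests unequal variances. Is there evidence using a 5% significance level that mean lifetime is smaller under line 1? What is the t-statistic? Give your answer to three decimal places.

Let group 1 = line 1, group 2 = line 2. H0: μ_1 = μ_2; H1: μ_1 < μ_2 (Welch's two-sample t-test, left-tailed).
t = (x̄_1 − x̄_2)/√(s_1²/n_1 + s_2²/n_2) = (725 − 775.3)/√(62.33²/18 + 30.3²/26) = -3.174
Welch–Satterthwaite df ≈ 22.61
p-value = P(T ≤ -3.174) ≈ 0.0021
Since p ≈ 0.0021 < α = 0.05, reject H0; the evidence is statistically significant.

-3.174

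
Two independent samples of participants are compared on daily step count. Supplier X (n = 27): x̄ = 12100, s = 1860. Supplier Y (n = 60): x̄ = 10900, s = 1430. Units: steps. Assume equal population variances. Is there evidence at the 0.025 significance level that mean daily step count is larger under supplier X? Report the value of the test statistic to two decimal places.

3.29

Let group 1 = supplier X, group 2 = supplier Y. H0: μ_1 = μ_2; H1: μ_1 > μ_2 (two-sample pooled-variance t-test, right-tailed).
s_p² = [(27−1)·1860² + (60−1)·1430²]/(27+60−2) = 2477630
t = (12100 − 10900)/√[2477630·(1/27 + 1/60)] = 3.29
df = n₁ + n₂ − 2 = 85
p-value = P(T ≥ 3.29) ≈ 0.001
Since p ≈ 0.001 < α = 0.025, reject H0; the data support H1.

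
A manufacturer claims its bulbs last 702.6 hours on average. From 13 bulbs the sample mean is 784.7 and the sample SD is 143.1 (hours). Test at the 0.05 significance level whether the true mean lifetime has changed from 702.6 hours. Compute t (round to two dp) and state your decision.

t = 2.07; fail to reject H0

H0: μ = 702.6; H1: μ ≠ 702.6 (one-sample t-test, two-sided).
t = (x̄ − μ₀)/(s/√n) = (784.7 − 702.6)/(143.1/√13) = 2.07
df = n − 1 = 12
Two-sided p-value ≈ 0.061
Since p ≈ 0.061 > α = 0.05, fail to reject H0; the evidence is not statistically significant.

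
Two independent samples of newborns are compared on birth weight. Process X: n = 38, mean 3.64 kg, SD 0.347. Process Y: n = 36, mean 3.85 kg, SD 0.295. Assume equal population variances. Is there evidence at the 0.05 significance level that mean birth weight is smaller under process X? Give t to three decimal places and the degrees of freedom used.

t = -2.797, df = 72

Let group 1 = process X, group 2 = process Y. H0: μ_1 = μ_2; H1: μ_1 < μ_2 (two-sample pooled-variance t-test, left-tailed).
s_p² = [(38−1)·0.347² + (36−1)·0.295²]/(38+36−2) = 0.104181
t = (3.64 − 3.85)/√[0.104181·(1/38 + 1/36)] = -2.797
df = n₁ + n₂ − 2 = 72
p-value = P(T ≤ -2.797) ≈ 0.0033
Since p ≈ 0.0033 < α = 0.05, reject H0; the evidence is statistically significant.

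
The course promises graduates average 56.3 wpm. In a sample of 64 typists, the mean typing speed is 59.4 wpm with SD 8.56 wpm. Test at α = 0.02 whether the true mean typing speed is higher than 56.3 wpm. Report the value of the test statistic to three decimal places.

2.897

H0: μ = 56.3; H1: μ > 56.3 (one-sample t-test, right-tailed).
t = (x̄ − μ₀)/(s/√n) = (59.4 − 56.3)/(8.56/√64) = 2.897
df = n − 1 = 63
p-value = P(T ≥ 2.897) ≈ 0.0026
Since p ≈ 0.0026 < α = 0.02, reject H0; the evidence is statistically significant.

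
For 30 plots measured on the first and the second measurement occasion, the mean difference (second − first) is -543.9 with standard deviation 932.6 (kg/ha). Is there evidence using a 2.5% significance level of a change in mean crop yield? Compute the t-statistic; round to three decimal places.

H0: μ_d = 0; H1: μ_d ≠ 0 (paired t-test on the differences, two-sided).
t = d̄/(s_d/√n) = -543.9/(932.6/√30) = -3.194
df = n − 1 = 29
Two-sided p-value ≈ 0.0034
Since p ≈ 0.0034 < α = 0.025, reject H0; the evidence is statistically significant.

-3.194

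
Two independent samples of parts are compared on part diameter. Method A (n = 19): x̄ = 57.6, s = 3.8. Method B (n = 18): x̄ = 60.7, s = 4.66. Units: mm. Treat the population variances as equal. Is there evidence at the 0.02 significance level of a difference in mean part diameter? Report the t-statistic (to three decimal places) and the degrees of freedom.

t = -2.223, df = 35

Let group 1 = method A, group 2 = method B. H0: μ_1 = μ_2; H1: μ_1 ≠ μ_2 (two-sample pooled-variance t-test, two-sided).
s_p² = [(19−1)·3.8² + (18−1)·4.66²]/(19+18−2) = 17.9739
t = (57.6 − 60.7)/√[17.9739·(1/19 + 1/18)] = -2.223
df = n₁ + n₂ − 2 = 35
Two-sided p-value ≈ 0.0328
Since p ≈ 0.0328 > α = 0.02, fail to reject H0; the evidence is not statistically significant.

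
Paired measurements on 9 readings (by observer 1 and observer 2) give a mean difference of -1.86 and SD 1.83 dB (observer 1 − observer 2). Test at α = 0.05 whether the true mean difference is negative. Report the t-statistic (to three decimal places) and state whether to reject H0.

H0: μ_d = 0; H1: μ_d < 0 (paired t-test on the differences, left-tailed).
t = d̄/(s_d/√n) = -1.86/(1.83/√9) = -3.049
df = n − 1 = 8
p-value = P(T ≤ -3.049) ≈ 0.008
Since p ≈ 0.008 < α = 0.05, reject H0; the data support H1.

t = -3.049; reject H0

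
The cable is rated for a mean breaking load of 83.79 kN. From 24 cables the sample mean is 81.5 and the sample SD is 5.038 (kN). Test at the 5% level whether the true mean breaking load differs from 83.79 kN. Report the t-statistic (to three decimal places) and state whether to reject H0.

H0: μ = 83.79; H1: μ ≠ 83.79 (one-sample t-test, two-sided).
t = (x̄ − μ₀)/(s/√n) = (81.5 − 83.79)/(5.038/√24) = -2.227
df = n − 1 = 23
Two-sided p-value ≈ 0.0360
Since p ≈ 0.0360 < α = 0.05, reject H0; the evidence is statistically significant.

t = -2.227; reject H0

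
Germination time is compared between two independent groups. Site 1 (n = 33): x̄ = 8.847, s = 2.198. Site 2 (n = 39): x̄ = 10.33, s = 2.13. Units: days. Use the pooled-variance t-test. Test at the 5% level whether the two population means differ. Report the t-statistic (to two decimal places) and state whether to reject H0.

t = -2.90; reject H0

Let group 1 = site 1, group 2 = site 2. H0: μ_1 = μ_2; H1: μ_1 ≠ μ_2 (two-sample pooled-variance t-test, two-sided).
s_p² = [(33−1)·2.198² + (39−1)·2.13²]/(33+39−2) = 4.67144
t = (8.847 − 10.33)/√[4.67144·(1/33 + 1/39)] = -2.90
df = n₁ + n₂ − 2 = 70
Two-sided p-value ≈ 0.0050
Since p ≈ 0.0050 < α = 0.05, reject H0; the evidence is statistically significant.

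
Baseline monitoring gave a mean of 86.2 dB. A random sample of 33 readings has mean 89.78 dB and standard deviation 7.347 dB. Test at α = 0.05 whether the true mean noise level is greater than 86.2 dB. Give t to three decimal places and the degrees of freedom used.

H0: μ = 86.2; H1: μ > 86.2 (one-sample t-test, right-tailed).
t = (x̄ − μ₀)/(s/√n) = (89.78 − 86.2)/(7.347/√33) = 2.799
df = n − 1 = 32
p-value = P(T ≥ 2.799) ≈ 0.004
Since p ≈ 0.004 < α = 0.05, reject H0; the evidence is statistically significant.

t = 2.799, df = 32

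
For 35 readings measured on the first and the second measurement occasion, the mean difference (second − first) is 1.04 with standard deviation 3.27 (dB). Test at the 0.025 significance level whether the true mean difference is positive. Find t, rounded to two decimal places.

1.88

H0: μ_d = 0; H1: μ_d > 0 (paired t-test on the differences, right-tailed).
t = d̄/(s_d/√n) = 1.04/(3.27/√35) = 1.88
df = n − 1 = 34
p-value = P(T ≥ 1.88) ≈ 0.034
Since p ≈ 0.034 > α = 0.025, fail to reject H0; the data do not provide sufficient evidence against H0.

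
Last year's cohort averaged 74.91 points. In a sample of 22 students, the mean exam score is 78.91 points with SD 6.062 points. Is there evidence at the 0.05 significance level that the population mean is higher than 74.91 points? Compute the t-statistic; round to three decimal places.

3.095

H0: μ = 74.91; H1: μ > 74.91 (one-sample t-test, right-tailed).
t = (x̄ − μ₀)/(s/√n) = (78.91 − 74.91)/(6.062/√22) = 3.095
df = n − 1 = 21
p-value = P(T ≥ 3.095) ≈ 0.0027
Since p ≈ 0.0027 < α = 0.05, reject H0; the data support H1.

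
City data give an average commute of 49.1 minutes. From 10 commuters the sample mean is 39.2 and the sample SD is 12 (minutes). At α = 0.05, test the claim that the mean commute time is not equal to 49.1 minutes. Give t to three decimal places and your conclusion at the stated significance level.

H0: μ = 49.1; H1: μ ≠ 49.1 (one-sample t-test, two-sided).
t = (x̄ − μ₀)/(s/√n) = (39.2 − 49.1)/(12/√10) = -2.609
df = n − 1 = 9
Two-sided p-value ≈ 0.0283
Since p ≈ 0.0283 < α = 0.05, reject H0; the data support H1.

t = -2.609; reject H0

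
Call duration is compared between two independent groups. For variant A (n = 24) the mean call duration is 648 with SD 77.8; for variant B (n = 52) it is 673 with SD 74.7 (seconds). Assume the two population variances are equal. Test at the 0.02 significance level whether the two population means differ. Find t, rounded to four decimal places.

-1.3387

Let group 1 = variant A, group 2 = variant B. H0: μ_1 = μ_2; H1: μ_1 ≠ μ_2 (two-sample pooled-variance t-test, two-sided).
s_p² = [(24−1)·77.8² + (52−1)·74.7²]/(24+52−2) = 5727.03
t = (648 − 673)/√[5727.03·(1/24 + 1/52)] = -1.3387
df = n₁ + n₂ − 2 = 74
Two-sided p-value ≈ 0.185
Since p ≈ 0.185 > α = 0.02, fail to reject H0; the data do not provide sufficient evidence against H0.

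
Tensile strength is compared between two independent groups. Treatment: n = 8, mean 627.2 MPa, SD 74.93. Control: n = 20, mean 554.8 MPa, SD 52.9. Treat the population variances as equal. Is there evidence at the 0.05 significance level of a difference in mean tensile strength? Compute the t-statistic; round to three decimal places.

Let group 1 = treatment, group 2 = control. H0: μ_1 = μ_2; H1: μ_1 ≠ μ_2 (two-sample pooled-variance t-test, two-sided).
s_p² = [(8−1)·74.93² + (20−1)·52.9²]/(8+20−2) = 3556.59
t = (627.2 − 554.8)/√[3556.59·(1/8 + 1/20)] = 2.902
df = n₁ + n₂ − 2 = 26
Two-sided p-value ≈ 0.007
Since p ≈ 0.007 < α = 0.05, reject H0; the data support H1.

2.902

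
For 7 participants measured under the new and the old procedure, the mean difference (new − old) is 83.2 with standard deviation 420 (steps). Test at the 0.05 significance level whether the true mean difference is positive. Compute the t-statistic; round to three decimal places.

H0: μ_d = 0; H1: μ_d > 0 (paired t-test on the differences, right-tailed).
t = d̄/(s_d/√n) = 83.2/(420/√7) = 0.524
df = n − 1 = 6
p-value = P(T ≥ 0.524) ≈ 0.309
Since p ≈ 0.309 > α = 0.05, fail to reject H0; the data do not provide sufficient evidence against H0.

0.524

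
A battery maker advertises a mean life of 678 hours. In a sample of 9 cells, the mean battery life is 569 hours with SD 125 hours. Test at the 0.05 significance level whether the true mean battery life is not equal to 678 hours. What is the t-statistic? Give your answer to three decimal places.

-2.616

H0: μ = 678; H1: μ ≠ 678 (one-sample t-test, two-sided).
t = (x̄ − μ₀)/(s/√n) = (569 − 678)/(125/√9) = -2.616
df = n − 1 = 8
Two-sided p-value ≈ 0.0308
Since p ≈ 0.0308 < α = 0.05, reject H0; the evidence is statistically significant.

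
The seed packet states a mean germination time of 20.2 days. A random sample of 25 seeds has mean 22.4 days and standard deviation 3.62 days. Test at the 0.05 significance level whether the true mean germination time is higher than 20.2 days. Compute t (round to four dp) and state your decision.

H0: μ = 20.2; H1: μ > 20.2 (one-sample t-test, right-tailed).
t = (x̄ − μ₀)/(s/√n) = (22.4 − 20.2)/(3.62/√25) = 3.0387
df = n − 1 = 24
p-value = P(T ≥ 3.0387) ≈ 0.0028
Since p ≈ 0.0028 < α = 0.05, reject H0; the evidence is statistically significant.

t = 3.0387; reject H0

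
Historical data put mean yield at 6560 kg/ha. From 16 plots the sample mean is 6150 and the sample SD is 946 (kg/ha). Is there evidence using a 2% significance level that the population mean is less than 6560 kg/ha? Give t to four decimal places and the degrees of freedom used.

t = -1.7336, df = 15

H0: μ = 6560; H1: μ < 6560 (one-sample t-test, left-tailed).
t = (x̄ − μ₀)/(s/√n) = (6150 − 6560)/(946/√16) = -1.7336
df = n − 1 = 15
p-value = P(T ≤ -1.7336) ≈ 0.0517
Since p ≈ 0.0517 > α = 0.02, fail to reject H0; the evidence is not statistically significant.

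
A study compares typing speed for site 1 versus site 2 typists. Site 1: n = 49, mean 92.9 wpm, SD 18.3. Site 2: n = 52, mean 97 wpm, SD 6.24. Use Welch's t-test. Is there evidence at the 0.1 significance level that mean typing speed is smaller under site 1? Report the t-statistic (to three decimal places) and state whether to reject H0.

t = -1.489; reject H0

Let group 1 = site 1, group 2 = site 2. H0: μ_1 = μ_2; H1: μ_1 < μ_2 (Welch's two-sample t-test, left-tailed).
t = (x̄_1 − x̄_2)/√(s_1²/n_1 + s_2²/n_2) = (92.9 − 97)/√(18.3²/49 + 6.24²/52) = -1.489
Welch–Satterthwaite df ≈ 58.43
p-value = P(T ≤ -1.489) ≈ 0.0710
Since p ≈ 0.0710 < α = 0.1, reject H0; the evidence is statistically significant.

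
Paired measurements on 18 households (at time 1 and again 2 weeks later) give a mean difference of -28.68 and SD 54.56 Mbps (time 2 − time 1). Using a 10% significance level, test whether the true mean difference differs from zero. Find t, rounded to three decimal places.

H0: μ_d = 0; H1: μ_d ≠ 0 (paired t-test on the differences, two-sided).
t = d̄/(s_d/√n) = -28.68/(54.56/√18) = -2.230
df = n − 1 = 17
Two-sided p-value ≈ 0.040
Since p ≈ 0.040 < α = 0.1, reject H0; the evidence is statistically significant.

-2.230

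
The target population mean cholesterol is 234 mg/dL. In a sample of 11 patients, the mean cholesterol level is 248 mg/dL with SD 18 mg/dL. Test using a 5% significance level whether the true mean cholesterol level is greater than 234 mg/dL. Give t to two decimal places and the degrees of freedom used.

H0: μ = 234; H1: μ > 234 (one-sample t-test, right-tailed).
t = (x̄ − μ₀)/(s/√n) = (248 − 234)/(18/√11) = 2.58
df = n − 1 = 10
p-value = P(T ≥ 2.58) ≈ 0.0137
Since p ≈ 0.0137 < α = 0.05, reject H0; the evidence is statistically significant.

t = 2.58, df = 10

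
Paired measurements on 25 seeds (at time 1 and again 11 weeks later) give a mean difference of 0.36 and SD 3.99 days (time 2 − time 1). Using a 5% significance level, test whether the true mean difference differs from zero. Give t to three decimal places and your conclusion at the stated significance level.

t = 0.451; fail to reject H0

H0: μ_d = 0; H1: μ_d ≠ 0 (paired t-test on the differences, two-sided).
t = d̄/(s_d/√n) = 0.36/(3.99/√25) = 0.451
df = n − 1 = 24
Two-sided p-value ≈ 0.6559
Since p ≈ 0.6559 > α = 0.05, fail to reject H0; the data do not provide sufficient evidence against H0.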